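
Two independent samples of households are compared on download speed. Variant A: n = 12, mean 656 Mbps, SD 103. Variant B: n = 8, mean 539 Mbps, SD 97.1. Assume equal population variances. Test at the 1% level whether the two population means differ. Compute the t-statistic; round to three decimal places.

Let group 1 = variant A, group 2 = variant B. H0: μ_1 = μ_2; H1: μ_1 ≠ μ_2 (two-sample pooled-variance t-test, two-sided).
s_p² = [(12−1)·103² + (8−1)·97.1²]/(12+8−2) = 10149.9
t = (656 − 539)/√[10149.9·(1/12 + 1/8)] = 2.544
df = n₁ + n₂ − 2 = 18
Two-sided p-value ≈ 0.020
Since p ≈ 0.020 > α = 0.01, fail to reject H0; the data do not provide sufficient evidence against H0.

2.544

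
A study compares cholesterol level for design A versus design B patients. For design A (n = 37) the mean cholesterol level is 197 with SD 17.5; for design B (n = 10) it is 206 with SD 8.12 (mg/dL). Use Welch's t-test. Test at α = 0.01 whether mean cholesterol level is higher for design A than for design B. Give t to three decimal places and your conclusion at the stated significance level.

Let group 1 = design A, group 2 = design B. H0: μ_1 = μ_2; H1: μ_1 > μ_2 (Welch's two-sample t-test, right-tailed).
t = (x̄_1 − x̄_2)/√(s_1²/n_1 + s_2²/n_2) = (197 − 206)/√(17.5²/37 + 8.12²/10) = -2.334
Welch–Satterthwaite df ≈ 32.84
p-value = P(T ≥ -2.334) ≈ 0.987
Since p ≈ 0.987 > α = 0.01, fail to reject H0; the data do not provide sufficient evidence against H0.

t = -2.334; fail to reject H0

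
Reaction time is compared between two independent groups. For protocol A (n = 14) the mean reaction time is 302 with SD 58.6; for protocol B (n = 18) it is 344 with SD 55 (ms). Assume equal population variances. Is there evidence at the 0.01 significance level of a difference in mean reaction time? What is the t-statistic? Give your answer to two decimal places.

Let group 1 = protocol A, group 2 = protocol B. H0: μ_1 = μ_2; H1: μ_1 ≠ μ_2 (two-sample pooled-variance t-test, two-sided).
s_p² = [(14−1)·58.6² + (18−1)·55²]/(14+18−2) = 3202.22
t = (302 − 344)/√[3202.22·(1/14 + 1/18)] = -2.08
df = n₁ + n₂ − 2 = 30
Two-sided p-value ≈ 0.0459
Since p ≈ 0.0459 > α = 0.01, fail to reject H0; the evidence is not statistically significant.

-2.08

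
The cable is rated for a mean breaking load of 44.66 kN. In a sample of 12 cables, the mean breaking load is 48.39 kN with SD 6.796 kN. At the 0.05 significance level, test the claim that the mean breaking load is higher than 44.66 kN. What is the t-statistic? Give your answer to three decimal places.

1.901

H0: μ = 44.66; H1: μ > 44.66 (one-sample t-test, right-tailed).
t = (x̄ − μ₀)/(s/√n) = (48.39 − 44.66)/(6.796/√12) = 1.901
df = n − 1 = 11
p-value = P(T ≥ 1.901) ≈ 0.042
Since p ≈ 0.042 < α = 0.05, reject H0; the data support H1.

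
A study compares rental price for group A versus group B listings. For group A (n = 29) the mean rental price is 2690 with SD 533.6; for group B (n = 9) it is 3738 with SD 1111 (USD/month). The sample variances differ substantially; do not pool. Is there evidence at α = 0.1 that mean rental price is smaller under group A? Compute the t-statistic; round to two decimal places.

-2.73

Let group 1 = group A, group 2 = group B. H0: μ_1 = μ_2; H1: μ_1 < μ_2 (Welch's two-sample t-test, left-tailed).
t = (x̄_1 − x̄_2)/√(s_1²/n_1 + s_2²/n_2) = (2690 − 3738)/√(533.6²/29 + 1111²/9) = -2.73
Welch–Satterthwaite df ≈ 9.17
p-value = P(T ≤ -2.73) ≈ 0.0113
Since p ≈ 0.0113 < α = 0.1, reject H0; the evidence is statistically significant.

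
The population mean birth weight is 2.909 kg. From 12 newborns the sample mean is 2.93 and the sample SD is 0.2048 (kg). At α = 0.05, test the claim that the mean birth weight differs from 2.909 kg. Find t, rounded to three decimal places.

0.355

H0: μ = 2.909; H1: μ ≠ 2.909 (one-sample t-test, two-sided).
t = (x̄ − μ₀)/(s/√n) = (2.93 − 2.909)/(0.2048/√12) = 0.355
df = n − 1 = 11
Two-sided p-value ≈ 0.729
Since p ≈ 0.729 > α = 0.05, fail to reject H0; the evidence is not statistically significant.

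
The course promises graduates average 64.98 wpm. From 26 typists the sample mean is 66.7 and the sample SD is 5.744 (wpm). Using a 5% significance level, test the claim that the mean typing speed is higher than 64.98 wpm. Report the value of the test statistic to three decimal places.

H0: μ = 64.98; H1: μ > 64.98 (one-sample t-test, right-tailed).
t = (x̄ − μ₀)/(s/√n) = (66.7 − 64.98)/(5.744/√26) = 1.527
df = n − 1 = 25
p-value = P(T ≥ 1.527) ≈ 0.0697
Since p ≈ 0.0697 > α = 0.05, fail to reject H0; the data do not provide sufficient evidence against H0.

1.527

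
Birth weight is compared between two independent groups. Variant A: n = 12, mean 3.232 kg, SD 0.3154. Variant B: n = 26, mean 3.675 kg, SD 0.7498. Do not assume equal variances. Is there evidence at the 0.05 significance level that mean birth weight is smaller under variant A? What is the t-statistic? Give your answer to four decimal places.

-2.5614

Let group 1 = variant A, group 2 = variant B. H0: μ_1 = μ_2; H1: μ_1 < μ_2 (Welch's two-sample t-test, left-tailed).
t = (x̄_1 − x̄_2)/√(s_1²/n_1 + s_2²/n_2) = (3.232 − 3.675)/√(0.3154²/12 + 0.7498²/26) = -2.5614
Welch–Satterthwaite df ≈ 35.86
p-value = P(T ≤ -2.5614) ≈ 0.007
Since p ≈ 0.007 < α = 0.05, reject H0; the data support H1.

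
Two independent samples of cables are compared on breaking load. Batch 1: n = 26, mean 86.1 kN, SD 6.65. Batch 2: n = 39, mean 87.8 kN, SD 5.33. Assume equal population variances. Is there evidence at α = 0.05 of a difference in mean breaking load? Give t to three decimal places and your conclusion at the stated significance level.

t = -1.140; fail to reject H0

Let group 1 = batch 1, group 2 = batch 2. H0: μ_1 = μ_2; H1: μ_1 ≠ μ_2 (two-sample pooled-variance t-test, two-sided).
s_p² = [(26−1)·6.65² + (39−1)·5.33²]/(26+39−2) = 34.6841
t = (86.1 − 87.8)/√[34.6841·(1/26 + 1/39)] = -1.140
df = n₁ + n₂ − 2 = 63
Two-sided p-value ≈ 0.259
Since p ≈ 0.259 > α = 0.05, fail to reject H0; the data do not provide sufficient evidence against H0.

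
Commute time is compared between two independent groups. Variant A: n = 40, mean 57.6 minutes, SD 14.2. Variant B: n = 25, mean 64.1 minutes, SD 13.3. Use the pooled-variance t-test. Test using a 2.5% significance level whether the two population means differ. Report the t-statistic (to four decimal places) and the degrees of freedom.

Let group 1 = variant A, group 2 = variant B. H0: μ_1 = μ_2; H1: μ_1 ≠ μ_2 (two-sample pooled-variance t-test, two-sided).
s_p² = [(40−1)·14.2² + (25−1)·13.3²]/(40+25−2) = 192.211
t = (57.6 − 64.1)/√[192.211·(1/40 + 1/25)] = -1.8389
df = n₁ + n₂ − 2 = 63
Two-sided p-value ≈ 0.0706
Since p ≈ 0.0706 > α = 0.025, fail to reject H0; the data do not provide sufficient evidence against H0.

t = -1.8389, df = 63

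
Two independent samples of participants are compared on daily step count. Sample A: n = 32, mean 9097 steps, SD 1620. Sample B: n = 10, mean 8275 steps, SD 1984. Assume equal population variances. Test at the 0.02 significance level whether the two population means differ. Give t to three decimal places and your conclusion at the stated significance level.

Let group 1 = sample A, group 2 = sample B. H0: μ_1 = μ_2; H1: μ_1 ≠ μ_2 (two-sample pooled-variance t-test, two-sided).
s_p² = [(32−1)·1620² + (10−1)·1984²]/(32+10−2) = 2919570
t = (9097 − 8275)/√[2919570·(1/32 + 1/10)] = 1.328
df = n₁ + n₂ − 2 = 40
Two-sided p-value ≈ 0.1917
Since p ≈ 0.1917 > α = 0.02, fail to reject H0; the data do not provide sufficient evidence against H0.

t = 1.328; fail to reject H0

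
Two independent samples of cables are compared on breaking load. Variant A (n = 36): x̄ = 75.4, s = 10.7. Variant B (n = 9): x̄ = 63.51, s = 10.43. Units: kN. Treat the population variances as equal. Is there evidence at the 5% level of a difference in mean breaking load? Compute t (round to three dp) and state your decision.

Let group 1 = variant A, group 2 = variant B. H0: μ_1 = μ_2; H1: μ_1 ≠ μ_2 (two-sample pooled-variance t-test, two-sided).
s_p² = [(36−1)·10.7² + (9−1)·10.43²]/(36+9−2) = 113.429
t = (75.4 − 63.51)/√[113.429·(1/36 + 1/9)] = 2.996
df = n₁ + n₂ − 2 = 43
Two-sided p-value ≈ 0.0045
Since p ≈ 0.0045 < α = 0.05, reject H0; the data support H1.

t = 2.996; reject H0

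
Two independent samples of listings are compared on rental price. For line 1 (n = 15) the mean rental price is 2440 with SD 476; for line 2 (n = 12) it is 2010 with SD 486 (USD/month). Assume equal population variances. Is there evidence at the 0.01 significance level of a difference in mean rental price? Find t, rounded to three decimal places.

2.311

Let group 1 = line 1, group 2 = line 2. H0: μ_1 = μ_2; H1: μ_1 ≠ μ_2 (two-sample pooled-variance t-test, two-sided).
s_p² = [(15−1)·476² + (12−1)·486²]/(15+12−2) = 230809
t = (2440 − 2010)/√[230809·(1/15 + 1/12)] = 2.311
df = n₁ + n₂ − 2 = 25
Two-sided p-value ≈ 0.0294
Since p ≈ 0.0294 > α = 0.01, fail to reject H0; the evidence is not statistically significant.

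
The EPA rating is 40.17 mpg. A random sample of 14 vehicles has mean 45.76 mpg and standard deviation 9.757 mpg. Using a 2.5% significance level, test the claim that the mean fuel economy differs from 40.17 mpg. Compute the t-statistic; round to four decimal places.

H0: μ = 40.17; H1: μ ≠ 40.17 (one-sample t-test, two-sided).
t = (x̄ − μ₀)/(s/√n) = (45.76 − 40.17)/(9.757/√14) = 2.1437
df = n − 1 = 13
Two-sided p-value ≈ 0.052
Since p ≈ 0.052 > α = 0.025, fail to reject H0; the evidence is not statistically significant.

2.1437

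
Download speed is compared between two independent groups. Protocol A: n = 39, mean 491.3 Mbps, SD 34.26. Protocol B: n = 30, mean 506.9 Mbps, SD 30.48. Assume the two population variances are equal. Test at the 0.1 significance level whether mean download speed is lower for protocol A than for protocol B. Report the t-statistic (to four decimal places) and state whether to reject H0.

Let group 1 = protocol A, group 2 = protocol B. H0: μ_1 = μ_2; H1: μ_1 < μ_2 (two-sample pooled-variance t-test, left-tailed).
s_p² = [(39−1)·34.26² + (30−1)·30.48²]/(39+30−2) = 1067.83
t = (491.3 − 506.9)/√[1067.83·(1/39 + 1/30)] = -1.9658
df = n₁ + n₂ − 2 = 67
p-value = P(T ≤ -1.9658) ≈ 0.0267
Since p ≈ 0.0267 < α = 0.1, reject H0; the data support H1.

t = -1.9658; reject H0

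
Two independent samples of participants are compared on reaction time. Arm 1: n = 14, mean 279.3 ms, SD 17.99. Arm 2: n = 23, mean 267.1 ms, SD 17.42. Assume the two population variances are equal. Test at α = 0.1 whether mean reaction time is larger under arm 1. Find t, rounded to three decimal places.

2.041

Let group 1 = arm 1, group 2 = arm 2. H0: μ_1 = μ_2; H1: μ_1 > μ_2 (two-sample pooled-variance t-test, right-tailed).
s_p² = [(14−1)·17.99² + (23−1)·17.42²]/(14+23−2) = 310.953
t = (279.3 − 267.1)/√[310.953·(1/14 + 1/23)] = 2.041
df = n₁ + n₂ − 2 = 35
p-value = P(T ≥ 2.041) ≈ 0.024
Since p ≈ 0.024 < α = 0.1, reject H0; the data support H1.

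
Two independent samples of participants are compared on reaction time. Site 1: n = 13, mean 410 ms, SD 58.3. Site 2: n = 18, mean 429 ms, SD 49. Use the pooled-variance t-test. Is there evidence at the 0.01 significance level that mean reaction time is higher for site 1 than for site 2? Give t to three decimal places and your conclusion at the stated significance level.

Let group 1 = site 1, group 2 = site 2. H0: μ_1 = μ_2; H1: μ_1 > μ_2 (two-sample pooled-variance t-test, right-tailed).
s_p² = [(13−1)·58.3² + (18−1)·49²]/(13+18−2) = 2813.92
t = (410 − 429)/√[2813.92·(1/13 + 1/18)] = -0.984
df = n₁ + n₂ − 2 = 29
p-value = P(T ≥ -0.984) ≈ 0.833
Since p ≈ 0.833 > α = 0.01, fail to reject H0; the evidence is not statistically significant.

t = -0.984; fail to reject H0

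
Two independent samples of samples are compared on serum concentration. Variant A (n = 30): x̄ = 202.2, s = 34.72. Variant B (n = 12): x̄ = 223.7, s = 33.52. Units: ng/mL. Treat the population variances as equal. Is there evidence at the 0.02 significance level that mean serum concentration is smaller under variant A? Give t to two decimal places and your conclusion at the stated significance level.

Let group 1 = variant A, group 2 = variant B. H0: μ_1 = μ_2; H1: μ_1 < μ_2 (two-sample pooled-variance t-test, left-tailed).
s_p² = [(30−1)·34.72² + (12−1)·33.52²]/(30+12−2) = 1182.96
t = (202.2 − 223.7)/√[1182.96·(1/30 + 1/12)] = -1.83
df = n₁ + n₂ − 2 = 40
p-value = P(T ≤ -1.83) ≈ 0.037
Since p ≈ 0.037 > α = 0.02, fail to reject H0; the data do not provide sufficient evidence against H0.

t = -1.83; fail to reject H0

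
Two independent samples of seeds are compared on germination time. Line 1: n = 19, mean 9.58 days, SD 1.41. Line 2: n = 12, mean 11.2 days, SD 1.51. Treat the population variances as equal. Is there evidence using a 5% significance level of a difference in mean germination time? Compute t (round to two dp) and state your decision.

t = -3.03; reject H0

Let group 1 = line 1, group 2 = line 2. H0: μ_1 = μ_2; H1: μ_1 ≠ μ_2 (two-sample pooled-variance t-test, two-sided).
s_p² = [(19−1)·1.41² + (12−1)·1.51²]/(19+12−2) = 2.09886
t = (9.58 − 11.2)/√[2.09886·(1/19 + 1/12)] = -3.03
df = n₁ + n₂ − 2 = 29
Two-sided p-value ≈ 0.0051
Since p ≈ 0.0051 < α = 0.05, reject H0; the data support H1.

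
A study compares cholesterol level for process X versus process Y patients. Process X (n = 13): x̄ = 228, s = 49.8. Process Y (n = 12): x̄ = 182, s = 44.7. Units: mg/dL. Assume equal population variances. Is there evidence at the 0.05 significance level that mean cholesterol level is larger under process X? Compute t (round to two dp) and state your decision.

Let group 1 = process X, group 2 = process Y. H0: μ_1 = μ_2; H1: μ_1 > μ_2 (two-sample pooled-variance t-test, right-tailed).
s_p² = [(13−1)·49.8² + (12−1)·44.7²]/(13+12−2) = 2249.54
t = (228 − 182)/√[2249.54·(1/13 + 1/12)] = 2.42
df = n₁ + n₂ − 2 = 23
p-value = P(T ≥ 2.42) ≈ 0.012
Since p ≈ 0.012 < α = 0.05, reject H0; the data support H1.

t = 2.42; reject H0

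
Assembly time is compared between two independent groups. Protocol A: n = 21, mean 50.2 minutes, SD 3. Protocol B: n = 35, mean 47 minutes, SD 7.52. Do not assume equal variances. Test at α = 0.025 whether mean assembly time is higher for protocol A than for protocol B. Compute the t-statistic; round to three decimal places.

2.238

Let group 1 = protocol A, group 2 = protocol B. H0: μ_1 = μ_2; H1: μ_1 > μ_2 (Welch's two-sample t-test, right-tailed).
t = (x̄_1 − x̄_2)/√(s_1²/n_1 + s_2²/n_2) = (50.2 − 47)/√(3²/21 + 7.52²/35) = 2.238
Welch–Satterthwaite df ≈ 48.61
p-value = P(T ≥ 2.238) ≈ 0.0149
Since p ≈ 0.0149 < α = 0.025, reject H0; the data support H1.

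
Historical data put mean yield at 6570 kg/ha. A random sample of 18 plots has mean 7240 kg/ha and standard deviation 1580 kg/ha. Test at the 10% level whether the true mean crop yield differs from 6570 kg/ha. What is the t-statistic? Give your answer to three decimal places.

1.799

H0: μ = 6570; H1: μ ≠ 6570 (one-sample t-test, two-sided).
t = (x̄ − μ₀)/(s/√n) = (7240 − 6570)/(1580/√18) = 1.799
df = n − 1 = 17
Two-sided p-value ≈ 0.0898
Since p ≈ 0.0898 < α = 0.1, reject H0; the evidence is statistically significant.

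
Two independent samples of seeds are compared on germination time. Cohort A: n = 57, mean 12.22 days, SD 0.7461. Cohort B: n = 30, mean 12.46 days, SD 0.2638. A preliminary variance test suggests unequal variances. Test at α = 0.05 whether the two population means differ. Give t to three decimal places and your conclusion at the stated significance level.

t = -2.183; reject H0

Let group 1 = cohort A, group 2 = cohort B. H0: μ_1 = μ_2; H1: μ_1 ≠ μ_2 (Welch's two-sample t-test, two-sided).
t = (x̄_1 − x̄_2)/√(s_1²/n_1 + s_2²/n_2) = (12.22 − 12.46)/√(0.7461²/57 + 0.2638²/30) = -2.183
Welch–Satterthwaite df ≈ 77.34
Two-sided p-value ≈ 0.0321
Since p ≈ 0.0321 < α = 0.05, reject H0; the evidence is statistically significant.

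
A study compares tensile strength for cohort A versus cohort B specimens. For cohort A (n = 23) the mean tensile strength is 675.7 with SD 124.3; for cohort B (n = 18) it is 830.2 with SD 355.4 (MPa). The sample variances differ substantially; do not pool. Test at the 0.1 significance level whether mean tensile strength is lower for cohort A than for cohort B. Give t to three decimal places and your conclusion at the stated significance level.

Let group 1 = cohort A, group 2 = cohort B. H0: μ_1 = μ_2; H1: μ_1 < μ_2 (Welch's two-sample t-test, left-tailed).
t = (x̄_1 − x̄_2)/√(s_1²/n_1 + s_2²/n_2) = (675.7 − 830.2)/√(124.3²/23 + 355.4²/18) = -1.762
Welch–Satterthwaite df ≈ 20.27
p-value = P(T ≤ -1.762) ≈ 0.047
Since p ≈ 0.047 < α = 0.1, reject H0; the evidence is statistically significant.

t = -1.762; reject H0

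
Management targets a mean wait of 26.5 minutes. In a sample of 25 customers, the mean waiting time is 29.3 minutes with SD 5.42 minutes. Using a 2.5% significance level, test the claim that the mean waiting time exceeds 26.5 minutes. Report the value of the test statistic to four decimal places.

H0: μ = 26.5; H1: μ > 26.5 (one-sample t-test, right-tailed).
t = (x̄ − μ₀)/(s/√n) = (29.3 − 26.5)/(5.42/√25) = 2.5830
df = n − 1 = 24
p-value = P(T ≥ 2.5830) ≈ 0.0082
Since p ≈ 0.0082 < α = 0.025, reject H0; the data support H1.

2.5830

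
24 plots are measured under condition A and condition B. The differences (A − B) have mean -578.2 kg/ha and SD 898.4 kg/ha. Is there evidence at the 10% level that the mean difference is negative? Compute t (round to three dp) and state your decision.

H0: μ_d = 0; H1: μ_d < 0 (paired t-test on the differences, left-tailed).
t = d̄/(s_d/√n) = -578.2/(898.4/√24) = -3.153
df = n − 1 = 23
p-value = P(T ≤ -3.153) ≈ 0.002
Since p ≈ 0.002 < α = 0.1, reject H0; the data support H1.

t = -3.153; reject H0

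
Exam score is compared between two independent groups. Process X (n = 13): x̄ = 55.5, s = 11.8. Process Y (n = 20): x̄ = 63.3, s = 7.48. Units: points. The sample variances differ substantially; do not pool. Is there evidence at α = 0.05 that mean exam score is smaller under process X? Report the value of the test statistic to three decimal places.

Let group 1 = process X, group 2 = process Y. H0: μ_1 = μ_2; H1: μ_1 < μ_2 (Welch's two-sample t-test, left-tailed).
t = (x̄_1 − x̄_2)/√(s_1²/n_1 + s_2²/n_2) = (55.5 − 63.3)/√(11.8²/13 + 7.48²/20) = -2.122
Welch–Satterthwaite df ≈ 18.30
p-value = P(T ≤ -2.122) ≈ 0.024
Since p ≈ 0.024 < α = 0.05, reject H0; the data support H1.

-2.122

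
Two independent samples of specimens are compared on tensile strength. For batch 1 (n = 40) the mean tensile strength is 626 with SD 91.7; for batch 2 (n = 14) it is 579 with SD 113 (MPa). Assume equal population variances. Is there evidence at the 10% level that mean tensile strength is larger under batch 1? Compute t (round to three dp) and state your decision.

t = 1.553; reject H0

Let group 1 = batch 1, group 2 = batch 2. H0: μ_1 = μ_2; H1: μ_1 > μ_2 (two-sample pooled-variance t-test, right-tailed).
s_p² = [(40−1)·91.7² + (14−1)·113²]/(40+14−2) = 9498.92
t = (626 − 579)/√[9498.92·(1/40 + 1/14)] = 1.553
df = n₁ + n₂ − 2 = 52
p-value = P(T ≥ 1.553) ≈ 0.063
Since p ≈ 0.063 < α = 0.1, reject H0; the evidence is statistically significant.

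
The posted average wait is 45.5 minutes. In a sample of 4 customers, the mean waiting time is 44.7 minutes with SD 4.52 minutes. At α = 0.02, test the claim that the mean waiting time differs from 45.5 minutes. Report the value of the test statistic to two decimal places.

-0.35

H0: μ = 45.5; H1: μ ≠ 45.5 (one-sample t-test, two-sided).
t = (x̄ − μ₀)/(s/√n) = (44.7 − 45.5)/(4.52/√4) = -0.35
df = n − 1 = 3
Two-sided p-value ≈ 0.7468
Since p ≈ 0.7468 > α = 0.02, fail to reject H0; the evidence is not statistically significant.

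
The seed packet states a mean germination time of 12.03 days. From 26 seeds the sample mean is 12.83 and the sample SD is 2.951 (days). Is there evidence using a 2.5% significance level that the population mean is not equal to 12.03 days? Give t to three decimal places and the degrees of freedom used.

t = 1.382, df = 25

H0: μ = 12.03; H1: μ ≠ 12.03 (one-sample t-test, two-sided).
t = (x̄ − μ₀)/(s/√n) = (12.83 − 12.03)/(2.951/√26) = 1.382
df = n − 1 = 25
Two-sided p-value ≈ 0.1791
Since p ≈ 0.1791 > α = 0.025, fail to reject H0; the evidence is not statistically significant.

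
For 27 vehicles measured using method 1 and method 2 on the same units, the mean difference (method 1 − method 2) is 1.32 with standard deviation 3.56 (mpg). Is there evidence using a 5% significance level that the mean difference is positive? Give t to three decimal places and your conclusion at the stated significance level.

t = 1.927; reject H0

H0: μ_d = 0; H1: μ_d > 0 (paired t-test on the differences, right-tailed).
t = d̄/(s_d/√n) = 1.32/(3.56/√27) = 1.927
df = n − 1 = 26
p-value = P(T ≥ 1.927) ≈ 0.033
Since p ≈ 0.033 < α = 0.05, reject H0; the evidence is statistically significant.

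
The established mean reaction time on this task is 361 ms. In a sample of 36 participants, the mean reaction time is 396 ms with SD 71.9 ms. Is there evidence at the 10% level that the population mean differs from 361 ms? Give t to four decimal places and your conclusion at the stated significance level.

H0: μ = 361; H1: μ ≠ 361 (one-sample t-test, two-sided).
t = (x̄ − μ₀)/(s/√n) = (396 − 361)/(71.9/√36) = 2.9207
df = n − 1 = 35
Two-sided p-value ≈ 0.006
Since p ≈ 0.006 < α = 0.1, reject H0; the data support H1.

t = 2.9207; reject H0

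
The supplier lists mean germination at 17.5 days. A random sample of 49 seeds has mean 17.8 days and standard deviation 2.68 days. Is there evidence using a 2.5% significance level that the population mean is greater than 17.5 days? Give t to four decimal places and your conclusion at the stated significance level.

t = 0.7836; fail to reject H0

H0: μ = 17.5; H1: μ > 17.5 (one-sample t-test, right-tailed).
t = (x̄ − μ₀)/(s/√n) = (17.8 − 17.5)/(2.68/√49) = 0.7836
df = n − 1 = 48
p-value = P(T ≥ 0.7836) ≈ 0.219
Since p ≈ 0.219 > α = 0.025, fail to reject H0; the data do not provide sufficient evidence against H0.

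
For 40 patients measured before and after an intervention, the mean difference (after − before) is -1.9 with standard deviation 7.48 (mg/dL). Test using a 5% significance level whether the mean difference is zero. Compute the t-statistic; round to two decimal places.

-1.61

H0: μ_d = 0; H1: μ_d ≠ 0 (paired t-test on the differences, two-sided).
t = d̄/(s_d/√n) = -1.9/(7.48/√40) = -1.61
df = n − 1 = 39
Two-sided p-value ≈ 0.116
Since p ≈ 0.116 > α = 0.05, fail to reject H0; the evidence is not statistically significant.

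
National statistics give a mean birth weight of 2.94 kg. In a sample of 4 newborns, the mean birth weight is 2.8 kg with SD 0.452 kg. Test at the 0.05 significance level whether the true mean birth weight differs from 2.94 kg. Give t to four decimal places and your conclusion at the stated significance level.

t = -0.6195; fail to reject H0

H0: μ = 2.94; H1: μ ≠ 2.94 (one-sample t-test, two-sided).
t = (x̄ − μ₀)/(s/√n) = (2.8 − 2.94)/(0.452/√4) = -0.6195
df = n − 1 = 3
Two-sided p-value ≈ 0.579
Since p ≈ 0.579 > α = 0.05, fail to reject H0; the data do not provide sufficient evidence against H0.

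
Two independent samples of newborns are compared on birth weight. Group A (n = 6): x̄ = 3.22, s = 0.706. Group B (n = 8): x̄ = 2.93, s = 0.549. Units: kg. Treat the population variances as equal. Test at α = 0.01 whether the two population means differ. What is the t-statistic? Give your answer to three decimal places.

0.867

Let group 1 = group A, group 2 = group B. H0: μ_1 = μ_2; H1: μ_1 ≠ μ_2 (two-sample pooled-variance t-test, two-sided).
s_p² = [(6−1)·0.706² + (8−1)·0.549²]/(6+8−2) = 0.383499
t = (3.22 − 2.93)/√[0.383499·(1/6 + 1/8)] = 0.867
df = n₁ + n₂ − 2 = 12
Two-sided p-value ≈ 0.403
Since p ≈ 0.403 > α = 0.01, fail to reject H0; the data do not provide sufficient evidence against H0.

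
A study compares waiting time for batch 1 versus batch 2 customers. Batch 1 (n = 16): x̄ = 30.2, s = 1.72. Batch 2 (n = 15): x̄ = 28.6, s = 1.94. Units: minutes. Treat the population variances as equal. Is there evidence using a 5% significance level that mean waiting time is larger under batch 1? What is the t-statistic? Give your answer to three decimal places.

2.433

Let group 1 = batch 1, group 2 = batch 2. H0: μ_1 = μ_2; H1: μ_1 > μ_2 (two-sample pooled-variance t-test, right-tailed).
s_p² = [(16−1)·1.72² + (15−1)·1.94²]/(16+15−2) = 3.34712
t = (30.2 − 28.6)/√[3.34712·(1/16 + 1/15)] = 2.433
df = n₁ + n₂ − 2 = 29
p-value = P(T ≥ 2.433) ≈ 0.0107
Since p ≈ 0.0107 < α = 0.05, reject H0; the data support H1.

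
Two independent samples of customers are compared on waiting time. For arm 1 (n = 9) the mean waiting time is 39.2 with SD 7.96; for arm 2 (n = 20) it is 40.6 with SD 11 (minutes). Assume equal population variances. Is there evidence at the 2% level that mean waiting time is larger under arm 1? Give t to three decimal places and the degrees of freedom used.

t = -0.342, df = 27

Let group 1 = arm 1, group 2 = arm 2. H0: μ_1 = μ_2; H1: μ_1 > μ_2 (two-sample pooled-variance t-test, right-tailed).
s_p² = [(9−1)·7.96² + (20−1)·11²]/(9+20−2) = 103.922
t = (39.2 − 40.6)/√[103.922·(1/9 + 1/20)] = -0.342
df = n₁ + n₂ − 2 = 27
p-value = P(T ≥ -0.342) ≈ 0.6326
Since p ≈ 0.6326 > α = 0.02, fail to reject H0; the data do not provide sufficient evidence against H0.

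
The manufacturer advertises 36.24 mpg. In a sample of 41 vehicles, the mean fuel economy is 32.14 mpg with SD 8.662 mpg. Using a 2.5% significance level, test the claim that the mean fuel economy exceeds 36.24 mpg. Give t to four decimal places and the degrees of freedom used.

t = -3.0308, df = 40

H0: μ = 36.24; H1: μ > 36.24 (one-sample t-test, right-tailed).
t = (x̄ − μ₀)/(s/√n) = (32.14 − 36.24)/(8.662/√41) = -3.0308
df = n − 1 = 40
p-value = P(T ≥ -3.0308) ≈ 0.998
Since p ≈ 0.998 > α = 0.025, fail to reject H0; the data do not provide sufficient evidence against H0.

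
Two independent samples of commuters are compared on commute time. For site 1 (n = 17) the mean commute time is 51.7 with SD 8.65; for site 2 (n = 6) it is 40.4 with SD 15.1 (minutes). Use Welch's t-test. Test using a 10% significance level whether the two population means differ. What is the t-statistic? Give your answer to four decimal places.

1.7353

Let group 1 = site 1, group 2 = site 2. H0: μ_1 = μ_2; H1: μ_1 ≠ μ_2 (Welch's two-sample t-test, two-sided).
t = (x̄_1 − x̄_2)/√(s_1²/n_1 + s_2²/n_2) = (51.7 − 40.4)/√(8.65²/17 + 15.1²/6) = 1.7353
Welch–Satterthwaite df ≈ 6.20
Two-sided p-value ≈ 0.1318
Since p ≈ 0.1318 > α = 0.1, fail to reject H0; the evidence is not statistically significant.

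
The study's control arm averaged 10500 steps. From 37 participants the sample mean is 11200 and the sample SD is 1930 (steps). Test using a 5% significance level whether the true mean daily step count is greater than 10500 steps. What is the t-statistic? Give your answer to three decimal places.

H0: μ = 10500; H1: μ > 10500 (one-sample t-test, right-tailed).
t = (x̄ − μ₀)/(s/√n) = (11200 − 10500)/(1930/√37) = 2.206
df = n − 1 = 36
p-value = P(T ≥ 2.206) ≈ 0.0169
Since p ≈ 0.0169 < α = 0.05, reject H0; the evidence is statistically significant.

2.206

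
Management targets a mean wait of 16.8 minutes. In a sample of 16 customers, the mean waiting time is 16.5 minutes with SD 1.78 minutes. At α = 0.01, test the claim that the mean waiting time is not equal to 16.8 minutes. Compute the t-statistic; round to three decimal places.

H0: μ = 16.8; H1: μ ≠ 16.8 (one-sample t-test, two-sided).
t = (x̄ − μ₀)/(s/√n) = (16.5 − 16.8)/(1.78/√16) = -0.674
df = n − 1 = 15
Two-sided p-value ≈ 0.510
Since p ≈ 0.510 > α = 0.01, fail to reject H0; the evidence is not statistically significant.

-0.674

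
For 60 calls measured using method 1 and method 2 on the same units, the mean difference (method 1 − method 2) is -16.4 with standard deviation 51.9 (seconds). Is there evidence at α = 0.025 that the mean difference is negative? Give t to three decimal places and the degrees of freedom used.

t = -2.448, df = 59

H0: μ_d = 0; H1: μ_d < 0 (paired t-test on the differences, left-tailed).
t = d̄/(s_d/√n) = -16.4/(51.9/√60) = -2.448
df = n − 1 = 59
p-value = P(T ≤ -2.448) ≈ 0.009
Since p ≈ 0.009 < α = 0.025, reject H0; the evidence is statistically significant.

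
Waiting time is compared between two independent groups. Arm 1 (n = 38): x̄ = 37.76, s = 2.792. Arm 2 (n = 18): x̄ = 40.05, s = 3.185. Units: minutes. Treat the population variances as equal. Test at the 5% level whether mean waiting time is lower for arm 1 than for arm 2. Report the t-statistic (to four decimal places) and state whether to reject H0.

Let group 1 = arm 1, group 2 = arm 2. H0: μ_1 = μ_2; H1: μ_1 < μ_2 (two-sample pooled-variance t-test, left-tailed).
s_p² = [(38−1)·2.792² + (18−1)·3.185²]/(38+18−2) = 8.53475
t = (37.76 − 40.05)/√[8.53475·(1/38 + 1/18)] = -2.7395
df = n₁ + n₂ − 2 = 54
p-value = P(T ≤ -2.7395) ≈ 0.0042
Since p ≈ 0.0042 < α = 0.05, reject H0; the data support H1.

t = -2.7395; reject H0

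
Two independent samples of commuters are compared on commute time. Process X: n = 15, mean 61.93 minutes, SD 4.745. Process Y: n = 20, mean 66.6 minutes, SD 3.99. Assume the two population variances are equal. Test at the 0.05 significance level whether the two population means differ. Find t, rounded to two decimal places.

-3.16

Let group 1 = process X, group 2 = process Y. H0: μ_1 = μ_2; H1: μ_1 ≠ μ_2 (two-sample pooled-variance t-test, two-sided).
s_p² = [(15−1)·4.745² + (20−1)·3.99²]/(15+20−2) = 18.7179
t = (61.93 − 66.6)/√[18.7179·(1/15 + 1/20)] = -3.16
df = n₁ + n₂ − 2 = 33
Two-sided p-value ≈ 0.0034
Since p ≈ 0.0034 < α = 0.05, reject H0; the evidence is statistically significant.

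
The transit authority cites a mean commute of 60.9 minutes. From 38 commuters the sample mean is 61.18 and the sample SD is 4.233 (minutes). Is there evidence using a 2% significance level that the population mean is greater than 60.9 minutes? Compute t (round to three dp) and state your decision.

t = 0.408; fail to reject H0

H0: μ = 60.9; H1: μ > 60.9 (one-sample t-test, right-tailed).
t = (x̄ − μ₀)/(s/√n) = (61.18 − 60.9)/(4.233/√38) = 0.408
df = n − 1 = 37
p-value = P(T ≥ 0.408) ≈ 0.343
Since p ≈ 0.343 > α = 0.02, fail to reject H0; the data do not provide sufficient evidence against H0.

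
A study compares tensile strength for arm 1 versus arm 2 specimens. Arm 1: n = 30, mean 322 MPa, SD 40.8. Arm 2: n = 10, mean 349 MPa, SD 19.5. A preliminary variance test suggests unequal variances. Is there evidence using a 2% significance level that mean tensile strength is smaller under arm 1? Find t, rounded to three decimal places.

-2.792

Let group 1 = arm 1, group 2 = arm 2. H0: μ_1 = μ_2; H1: μ_1 < μ_2 (Welch's two-sample t-test, left-tailed).
t = (x̄_1 − x̄_2)/√(s_1²/n_1 + s_2²/n_2) = (322 − 349)/√(40.8²/30 + 19.5²/10) = -2.792
Welch–Satterthwaite df ≈ 32.77
p-value = P(T ≤ -2.792) ≈ 0.004
Since p ≈ 0.004 < α = 0.02, reject H0; the evidence is statistically significant.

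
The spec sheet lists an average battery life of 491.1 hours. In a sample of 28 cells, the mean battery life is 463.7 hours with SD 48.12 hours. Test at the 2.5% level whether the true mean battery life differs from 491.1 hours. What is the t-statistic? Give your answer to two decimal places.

-3.01

H0: μ = 491.1; H1: μ ≠ 491.1 (one-sample t-test, two-sided).
t = (x̄ − μ₀)/(s/√n) = (463.7 − 491.1)/(48.12/√28) = -3.01
df = n − 1 = 27
Two-sided p-value ≈ 0.006
Since p ≈ 0.006 < α = 0.025, reject H0; the evidence is statistically significant.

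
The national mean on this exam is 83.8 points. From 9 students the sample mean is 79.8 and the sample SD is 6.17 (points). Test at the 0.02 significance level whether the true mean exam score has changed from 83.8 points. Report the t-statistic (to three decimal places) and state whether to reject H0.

H0: μ = 83.8; H1: μ ≠ 83.8 (one-sample t-test, two-sided).
t = (x̄ − μ₀)/(s/√n) = (79.8 − 83.8)/(6.17/√9) = -1.945
df = n − 1 = 8
Two-sided p-value ≈ 0.0877
Since p ≈ 0.0877 > α = 0.02, fail to reject H0; the data do not provide sufficient evidence against H0.

t = -1.945; fail to reject H0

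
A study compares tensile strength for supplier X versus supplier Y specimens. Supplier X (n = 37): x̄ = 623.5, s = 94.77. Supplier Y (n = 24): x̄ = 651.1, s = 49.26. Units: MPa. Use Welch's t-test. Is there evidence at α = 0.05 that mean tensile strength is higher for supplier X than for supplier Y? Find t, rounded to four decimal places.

-1.4884

Let group 1 = supplier X, group 2 = supplier Y. H0: μ_1 = μ_2; H1: μ_1 > μ_2 (Welch's two-sample t-test, right-tailed).
t = (x̄_1 − x̄_2)/√(s_1²/n_1 + s_2²/n_2) = (623.5 − 651.1)/√(94.77²/37 + 49.26²/24) = -1.4884
Welch–Satterthwaite df ≈ 56.81
p-value = P(T ≥ -1.4884) ≈ 0.929
Since p ≈ 0.929 > α = 0.05, fail to reject H0; the evidence is not statistically significant.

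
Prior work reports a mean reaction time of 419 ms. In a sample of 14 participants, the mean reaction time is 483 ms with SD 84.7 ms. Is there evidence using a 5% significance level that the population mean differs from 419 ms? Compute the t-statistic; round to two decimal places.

H0: μ = 419; H1: μ ≠ 419 (one-sample t-test, two-sided).
t = (x̄ − μ₀)/(s/√n) = (483 − 419)/(84.7/√14) = 2.83
df = n − 1 = 13
Two-sided p-value ≈ 0.014
Since p ≈ 0.014 < α = 0.05, reject H0; the evidence is statistically significant.

2.83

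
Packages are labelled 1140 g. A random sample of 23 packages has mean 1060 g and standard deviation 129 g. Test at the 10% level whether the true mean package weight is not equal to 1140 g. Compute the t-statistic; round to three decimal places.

H0: μ = 1140; H1: μ ≠ 1140 (one-sample t-test, two-sided).
t = (x̄ − μ₀)/(s/√n) = (1060 − 1140)/(129/√23) = -2.974
df = n − 1 = 22
Two-sided p-value ≈ 0.007
Since p ≈ 0.007 < α = 0.1, reject H0; the evidence is statistically significant.

-2.974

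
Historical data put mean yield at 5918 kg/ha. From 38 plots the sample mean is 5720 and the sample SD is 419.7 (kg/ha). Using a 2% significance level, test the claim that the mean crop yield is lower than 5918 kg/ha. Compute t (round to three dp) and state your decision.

H0: μ = 5918; H1: μ < 5918 (one-sample t-test, left-tailed).
t = (x̄ − μ₀)/(s/√n) = (5720 − 5918)/(419.7/√38) = -2.908
df = n − 1 = 37
p-value = P(T ≤ -2.908) ≈ 0.003
Since p ≈ 0.003 < α = 0.02, reject H0; the evidence is statistically significant.

t = -2.908; reject H0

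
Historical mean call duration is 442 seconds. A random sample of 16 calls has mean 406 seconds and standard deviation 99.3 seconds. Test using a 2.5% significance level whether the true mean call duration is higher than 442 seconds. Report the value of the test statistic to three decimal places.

-1.450

H0: μ = 442; H1: μ > 442 (one-sample t-test, right-tailed).
t = (x̄ − μ₀)/(s/√n) = (406 − 442)/(99.3/√16) = -1.450
df = n − 1 = 15
p-value = P(T ≥ -1.450) ≈ 0.9162
Since p ≈ 0.9162 > α = 0.025, fail to reject H0; the data do not provide sufficient evidence against H0.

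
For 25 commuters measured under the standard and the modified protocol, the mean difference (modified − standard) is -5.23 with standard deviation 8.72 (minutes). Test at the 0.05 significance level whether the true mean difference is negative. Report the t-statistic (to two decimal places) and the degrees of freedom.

H0: μ_d = 0; H1: μ_d < 0 (paired t-test on the differences, left-tailed).
t = d̄/(s_d/√n) = -5.23/(8.72/√25) = -3.00
df = n − 1 = 24
p-value = P(T ≤ -3.00) ≈ 0.003
Since p ≈ 0.003 < α = 0.05, reject H0; the evidence is statistically significant.

t = -3.00, df = 24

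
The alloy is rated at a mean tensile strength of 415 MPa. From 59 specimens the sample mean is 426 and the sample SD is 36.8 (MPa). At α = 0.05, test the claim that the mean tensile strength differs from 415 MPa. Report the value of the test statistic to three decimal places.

H0: μ = 415; H1: μ ≠ 415 (one-sample t-test, two-sided).
t = (x̄ − μ₀)/(s/√n) = (426 − 415)/(36.8/√59) = 2.296
df = n − 1 = 58
Two-sided p-value ≈ 0.0253
Since p ≈ 0.0253 < α = 0.05, reject H0; the data support H1.

2.296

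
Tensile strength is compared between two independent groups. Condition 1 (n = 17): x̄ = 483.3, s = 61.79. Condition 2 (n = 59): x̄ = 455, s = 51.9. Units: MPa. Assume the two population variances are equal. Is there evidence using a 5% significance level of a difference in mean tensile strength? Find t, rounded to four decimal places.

Let group 1 = condition 1, group 2 = condition 2. H0: μ_1 = μ_2; H1: μ_1 ≠ μ_2 (two-sample pooled-variance t-test, two-sided).
s_p² = [(17−1)·61.79² + (59−1)·51.9²]/(17+59−2) = 2936.72
t = (483.3 − 455)/√[2936.72·(1/17 + 1/59)] = 1.8971
df = n₁ + n₂ − 2 = 74
Two-sided p-value ≈ 0.062
Since p ≈ 0.062 > α = 0.05, fail to reject H0; the data do not provide sufficient evidence against H0.

1.8971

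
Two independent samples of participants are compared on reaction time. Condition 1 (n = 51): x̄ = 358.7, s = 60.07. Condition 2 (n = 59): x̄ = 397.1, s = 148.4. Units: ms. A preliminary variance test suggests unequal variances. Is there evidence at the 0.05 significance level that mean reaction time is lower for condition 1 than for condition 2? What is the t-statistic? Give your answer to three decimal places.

-1.822

Let group 1 = condition 1, group 2 = condition 2. H0: μ_1 = μ_2; H1: μ_1 < μ_2 (Welch's two-sample t-test, left-tailed).
t = (x̄_1 − x̄_2)/√(s_1²/n_1 + s_2²/n_2) = (358.7 − 397.1)/√(60.07²/51 + 148.4²/59) = -1.822
Welch–Satterthwaite df ≈ 78.79
p-value = P(T ≤ -1.822) ≈ 0.0361
Since p ≈ 0.0361 < α = 0.05, reject H0; the data support H1.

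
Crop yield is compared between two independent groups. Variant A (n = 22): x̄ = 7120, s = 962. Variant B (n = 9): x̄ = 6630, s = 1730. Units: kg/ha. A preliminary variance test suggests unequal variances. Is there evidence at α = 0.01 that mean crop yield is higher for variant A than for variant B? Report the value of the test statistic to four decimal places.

Let group 1 = variant A, group 2 = variant B. H0: μ_1 = μ_2; H1: μ_1 > μ_2 (Welch's two-sample t-test, right-tailed).
t = (x̄_1 − x̄_2)/√(s_1²/n_1 + s_2²/n_2) = (7120 − 6630)/√(962²/22 + 1730²/9) = 0.8006
Welch–Satterthwaite df ≈ 10.09
p-value = P(T ≥ 0.8006) ≈ 0.221
Since p ≈ 0.221 > α = 0.01, fail to reject H0; the evidence is not statistically significant.

0.8006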